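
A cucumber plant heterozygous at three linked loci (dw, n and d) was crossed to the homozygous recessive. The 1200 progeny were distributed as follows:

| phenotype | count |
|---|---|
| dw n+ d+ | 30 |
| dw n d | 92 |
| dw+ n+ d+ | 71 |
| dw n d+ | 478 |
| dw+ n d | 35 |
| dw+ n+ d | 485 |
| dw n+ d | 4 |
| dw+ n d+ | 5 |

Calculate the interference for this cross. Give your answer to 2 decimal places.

0.15

The two most frequent reciprocal classes, dw n d+ and dw+ n+ d, are the parental types, so the F1 was dw n d+ / dw+ n+ d.
The two rarest classes, dw+ n d+ and dw n+ d, are the double crossovers. Comparing them with the parentals, only the dw allele has switched, so dw is the middle locus and the order is n – dw – d.
n–dw: (65 + 9)/1200 = 0.0617; dw–d: (163 + 9)/1200 = 0.1433.
Expected DCO frequency = 0.0617 × 0.1433 ≈ 0.00884; observed = 9/1200 ≈ 0.00750.
Coefficient of coincidence = 0.00750/0.00884 ≈ 0.85; interference = 1 − 0.85 = 0.15.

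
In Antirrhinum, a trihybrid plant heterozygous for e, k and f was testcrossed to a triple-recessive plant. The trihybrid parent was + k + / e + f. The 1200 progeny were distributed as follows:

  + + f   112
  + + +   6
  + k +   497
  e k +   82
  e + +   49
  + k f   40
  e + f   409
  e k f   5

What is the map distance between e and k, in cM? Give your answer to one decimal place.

17.1 cM

The two rarest classes, + + + and e k f, are the double crossovers. Comparing them with the parentals, only the k allele has switched, so k is the middle locus and the order is f – k – e.
Crossovers in the k–e interval produce the single-crossover classes e k + and + + f (82 + 112 = 194) plus the double crossovers (11).
RF(k–e) = (194 + 11) / 1200 = 205/1200 = 0.1708 → 17.1 cM.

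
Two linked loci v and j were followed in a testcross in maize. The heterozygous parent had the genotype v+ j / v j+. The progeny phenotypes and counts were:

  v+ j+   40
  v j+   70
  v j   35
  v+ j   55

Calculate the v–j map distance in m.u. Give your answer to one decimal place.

37.5 m.u.

The recombinant classes are v+ j+ and v j: 40 + 35 = 75.
Recombination frequency = 75/200 = 0.3750 ≈ 37.5%, i.e. 37.5 m.u.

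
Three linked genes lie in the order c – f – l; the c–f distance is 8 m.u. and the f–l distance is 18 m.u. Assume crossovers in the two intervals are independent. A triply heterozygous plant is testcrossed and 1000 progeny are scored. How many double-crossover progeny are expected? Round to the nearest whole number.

Map distances give recombination frequencies of 0.080 and 0.180 for the two intervals.
With no interference, expected double-crossover frequency = 0.080 × 0.180 = 0.01440.
Expected number = 0.01440 × 1000 = 14.40 ≈ 14.

14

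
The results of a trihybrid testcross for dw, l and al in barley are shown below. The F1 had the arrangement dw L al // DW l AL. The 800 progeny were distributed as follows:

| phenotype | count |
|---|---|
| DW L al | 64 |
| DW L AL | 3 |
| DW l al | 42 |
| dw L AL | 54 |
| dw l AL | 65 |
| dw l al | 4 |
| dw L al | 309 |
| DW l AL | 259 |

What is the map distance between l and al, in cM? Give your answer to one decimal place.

The two rarest classes, dw l al and DW L AL, are the double crossovers. Comparing them with the parentals, only the l allele has switched, so l is the middle locus and the order is al – l – dw.
Crossovers in the al–l interval produce the single-crossover classes dw L AL and DW l al (54 + 42 = 96) plus the double crossovers (7).
RF(al–l) = (96 + 7) / 800 = 103/800 = 0.1288 → 12.9 cM.

12.9 cM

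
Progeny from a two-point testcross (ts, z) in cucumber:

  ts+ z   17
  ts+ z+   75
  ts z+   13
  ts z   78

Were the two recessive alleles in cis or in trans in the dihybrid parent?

cis

The two most frequent classes are ts+ z+ (75) and ts z (78); these are the parental (non-recombinant) types.
So the F1 carried ts+ z+ on one chromosome and ts z on the other — the recessive alleles are on the same chromosome (cis / coupling).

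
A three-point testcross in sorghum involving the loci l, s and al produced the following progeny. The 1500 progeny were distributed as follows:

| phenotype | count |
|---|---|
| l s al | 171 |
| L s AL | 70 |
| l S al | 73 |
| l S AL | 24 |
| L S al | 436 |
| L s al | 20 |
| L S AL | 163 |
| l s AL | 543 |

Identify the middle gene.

s

The two most frequent reciprocal classes, l s AL and L S al, are the parental types, so the F1 was l s AL / L S al.
The two rarest classes, l S AL and L s al, are the double crossovers. Comparing them with the parentals, only the s allele has switched, so s is the middle locus and the order is l – s – al.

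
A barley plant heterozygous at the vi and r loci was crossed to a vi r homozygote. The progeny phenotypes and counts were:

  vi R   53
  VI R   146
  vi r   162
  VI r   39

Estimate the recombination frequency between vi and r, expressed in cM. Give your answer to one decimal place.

23.0 cM

The two most frequent classes, VI R (146) and vi r (162), are the parental types, so the F1 was VI R / vi r.
The recombinant classes are VI r and vi R: 39 + 53 = 92.
Recombination frequency = 92/400 = 0.2300 ≈ 23.0%, i.e. 23.0 cM.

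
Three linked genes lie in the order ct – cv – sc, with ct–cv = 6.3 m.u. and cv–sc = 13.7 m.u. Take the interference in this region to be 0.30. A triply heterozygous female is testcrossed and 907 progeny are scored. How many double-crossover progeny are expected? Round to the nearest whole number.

Map distances give recombination frequencies of 0.063 and 0.137 for the two intervals.
With interference 0.30 (so coincidence = 0.70), expected double-crossover frequency = 0.063 × 0.137 × 0.70 = 0.00604.
Expected number = 0.00604 × 907 = 5.48 ≈ 5.

5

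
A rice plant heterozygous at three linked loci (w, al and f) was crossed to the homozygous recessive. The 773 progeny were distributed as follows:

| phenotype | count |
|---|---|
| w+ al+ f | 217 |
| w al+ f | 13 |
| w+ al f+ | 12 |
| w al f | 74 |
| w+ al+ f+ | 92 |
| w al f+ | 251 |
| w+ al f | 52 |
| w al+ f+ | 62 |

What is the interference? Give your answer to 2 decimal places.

0.27

The two most frequent reciprocal classes, w+ al+ f and w al f+, are the parental types, so the F1 was w+ al+ f / w al f+.
The two rarest classes, w al+ f and w+ al f+, are the double crossovers. Comparing them with the parentals, only the w allele has switched, so w is the middle locus and the order is f – w – al.
f–w: (166 + 25)/773 = 0.2471; w–al: (114 + 25)/773 = 0.1798.
Expected DCO frequency = 0.2471 × 0.1798 ≈ 0.04443; observed = 25/773 ≈ 0.03234.
Coefficient of coincidence = 0.03234/0.04443 ≈ 0.73; interference = 1 − 0.73 = 0.27.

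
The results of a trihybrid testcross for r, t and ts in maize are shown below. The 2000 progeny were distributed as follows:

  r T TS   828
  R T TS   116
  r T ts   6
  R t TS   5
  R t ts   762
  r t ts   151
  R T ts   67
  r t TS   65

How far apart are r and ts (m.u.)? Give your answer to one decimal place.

The two most frequent reciprocal classes, r T TS and R t ts, are the parental types, so the F1 was r T TS / R t ts.
The two rarest classes, r T ts and R t TS, are the double crossovers. Comparing them with the parentals, only the ts allele has switched, so ts is the middle locus and the order is r – ts – t.
Crossovers in the r–ts interval produce the single-crossover classes R T TS and r t ts (116 + 151 = 267) plus the double crossovers (11).
RF(r–ts) = (267 + 11) / 2000 = 278/2000 = 0.1390 → 13.9 m.u.

13.9 m.u.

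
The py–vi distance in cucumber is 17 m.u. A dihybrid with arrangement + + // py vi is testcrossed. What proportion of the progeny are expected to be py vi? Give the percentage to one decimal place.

A map distance of 17 m.u. corresponds to a recombination frequency of 0.170.
The F1 is + + / py vi, so py vi is a parental gamete class with expected frequency (1 − r)/2 = 0.830/2 = 0.4150.
That is 0.4150 = 41.5% of the progeny.

41.5%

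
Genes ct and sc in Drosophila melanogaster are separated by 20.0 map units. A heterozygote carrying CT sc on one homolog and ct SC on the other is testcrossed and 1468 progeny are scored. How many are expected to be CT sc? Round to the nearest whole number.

587

A map distance of 20.0 map units corresponds to a recombination frequency of 0.200.
The F1 is CT sc / ct SC, so CT sc is a parental gamete class with expected frequency (1 − r)/2 = 0.800/2 = 0.4000.
Expected number = 0.4000 × 1468 = 587.20 ≈ 587.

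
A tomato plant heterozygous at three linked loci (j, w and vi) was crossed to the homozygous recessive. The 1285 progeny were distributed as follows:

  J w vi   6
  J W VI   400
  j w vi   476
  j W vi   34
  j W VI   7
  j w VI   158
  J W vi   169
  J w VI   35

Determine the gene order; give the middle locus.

j

The two most frequent reciprocal classes, j w vi and J W VI, are the parental types, so the F1 was j w vi / J W VI.
The two rarest classes, J w vi and j W VI, are the double crossovers. Comparing them with the parentals, only the j allele has switched, so j is the middle locus and the order is vi – j – w.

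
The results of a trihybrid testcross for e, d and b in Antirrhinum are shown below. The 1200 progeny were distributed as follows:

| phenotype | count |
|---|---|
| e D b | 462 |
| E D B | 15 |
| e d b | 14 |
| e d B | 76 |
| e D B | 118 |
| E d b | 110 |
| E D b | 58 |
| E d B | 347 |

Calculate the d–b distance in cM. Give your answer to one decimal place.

The two most frequent reciprocal classes, e D b and E d B, are the parental types, so the F1 was e D b / E d B.
The two rarest classes, e d b and E D B, are the double crossovers. Comparing them with the parentals, only the d allele has switched, so d is the middle locus and the order is b – d – e.
Crossovers in the b–d interval produce the single-crossover classes e D B and E d b (118 + 110 = 228) plus the double crossovers (29).
RF(b–d) = (228 + 29) / 1200 = 257/1200 = 0.2142 → 21.4 cM.

21.4 cM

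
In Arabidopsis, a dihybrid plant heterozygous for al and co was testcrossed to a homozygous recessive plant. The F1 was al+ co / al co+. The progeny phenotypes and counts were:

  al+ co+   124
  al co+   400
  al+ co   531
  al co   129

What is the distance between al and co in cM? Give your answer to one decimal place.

The recombinant classes are al+ co+ and al co: 124 + 129 = 253.
Recombination frequency = 253/1184 = 0.2137 ≈ 21.4%, i.e. 21.4 cM.

21.4 cM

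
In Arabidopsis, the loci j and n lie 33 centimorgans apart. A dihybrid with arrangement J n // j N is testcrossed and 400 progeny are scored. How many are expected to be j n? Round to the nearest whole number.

A map distance of 33 centimorgans corresponds to a recombination frequency of 0.330.
The F1 is J n / j N, so j n is a recombinant gamete class with expected frequency r/2 = 0.330/2 = 0.1650.
Expected number = 0.1650 × 400 = 66.00 ≈ 66.

66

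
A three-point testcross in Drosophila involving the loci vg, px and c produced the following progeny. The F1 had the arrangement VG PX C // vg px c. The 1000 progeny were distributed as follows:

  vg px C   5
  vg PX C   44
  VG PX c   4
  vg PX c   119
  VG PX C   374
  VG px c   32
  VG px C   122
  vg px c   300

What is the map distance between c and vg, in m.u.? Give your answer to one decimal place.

The two rarest classes, VG PX c and vg px C, are the double crossovers. Comparing them with the parentals, only the c allele has switched, so c is the middle locus and the order is vg – c – px.
Crossovers in the vg–c interval produce the single-crossover classes vg PX C and VG px c (44 + 32 = 76) plus the double crossovers (9).
RF(vg–c) = (76 + 9) / 1000 = 85/1000 = 0.0850 → 8.5 m.u.

8.5 m.u.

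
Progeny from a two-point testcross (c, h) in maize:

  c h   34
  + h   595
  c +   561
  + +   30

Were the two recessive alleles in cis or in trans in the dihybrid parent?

The two most frequent classes are + h (595) and c + (561); these are the parental (non-recombinant) types.
So the F1 carried + h on one chromosome and c + on the other — the recessive alleles are on opposite chromosomes (trans / repulsion).

trans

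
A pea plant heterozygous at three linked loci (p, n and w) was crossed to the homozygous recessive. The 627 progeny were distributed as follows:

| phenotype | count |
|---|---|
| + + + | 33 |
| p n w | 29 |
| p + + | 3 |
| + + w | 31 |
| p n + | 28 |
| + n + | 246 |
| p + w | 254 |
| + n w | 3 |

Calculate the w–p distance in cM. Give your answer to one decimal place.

The two most frequent reciprocal classes, p + w and + n +, are the parental types, so the F1 was p + w / + n +.
The two rarest classes, p + + and + n w, are the double crossovers. Comparing them with the parentals, only the w allele has switched, so w is the middle locus and the order is p – w – n.
Crossovers in the p–w interval produce the single-crossover classes + + w and p n + (31 + 28 = 59) plus the double crossovers (6).
RF(p–w) = (59 + 6) / 627 = 65/627 = 0.1037 → 10.4 cM.

10.4 cM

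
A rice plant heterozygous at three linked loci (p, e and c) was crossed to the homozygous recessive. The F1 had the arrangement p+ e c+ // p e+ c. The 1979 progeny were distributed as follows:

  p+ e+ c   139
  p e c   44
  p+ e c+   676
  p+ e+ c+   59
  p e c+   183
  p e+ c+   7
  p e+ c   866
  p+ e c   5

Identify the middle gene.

The two rarest classes, p+ e c and p e+ c+, are the double crossovers. Comparing them with the parentals, only the c allele has switched, so c is the middle locus and the order is p – c – e.

c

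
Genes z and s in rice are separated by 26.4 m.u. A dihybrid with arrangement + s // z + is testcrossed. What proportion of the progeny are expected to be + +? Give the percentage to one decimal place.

13.2%

A map distance of 26.4 m.u. corresponds to a recombination frequency of 0.264.
The F1 is + s / z +, so + + is a recombinant gamete class with expected frequency r/2 = 0.264/2 = 0.1320.
That is 0.1320 = 13.2% of the progeny.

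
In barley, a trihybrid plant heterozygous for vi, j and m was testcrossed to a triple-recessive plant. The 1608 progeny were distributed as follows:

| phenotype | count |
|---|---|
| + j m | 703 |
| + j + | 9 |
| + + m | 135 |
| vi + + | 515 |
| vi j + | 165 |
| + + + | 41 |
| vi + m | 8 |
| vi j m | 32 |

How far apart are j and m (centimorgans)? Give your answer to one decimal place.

19.7 centimorgans

The two most frequent reciprocal classes, vi + + and + j m, are the parental types, so the F1 was vi + + / + j m.
The two rarest classes, vi + m and + j +, are the double crossovers. Comparing them with the parentals, only the m allele has switched, so m is the middle locus and the order is j – m – vi.
Crossovers in the j–m interval produce the single-crossover classes vi j + and + + m (165 + 135 = 300) plus the double crossovers (17).
RF(j–m) = (300 + 17) / 1608 = 317/1608 = 0.1971 → 19.7 centimorgans.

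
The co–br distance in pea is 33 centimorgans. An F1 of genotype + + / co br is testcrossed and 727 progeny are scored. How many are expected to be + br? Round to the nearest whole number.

A map distance of 33 centimorgans corresponds to a recombination frequency of 0.330.
The F1 is + + / co br, so + br is a recombinant gamete class with expected frequency r/2 = 0.330/2 = 0.1650.
Expected number = 0.1650 × 727 = 119.96 ≈ 120.

120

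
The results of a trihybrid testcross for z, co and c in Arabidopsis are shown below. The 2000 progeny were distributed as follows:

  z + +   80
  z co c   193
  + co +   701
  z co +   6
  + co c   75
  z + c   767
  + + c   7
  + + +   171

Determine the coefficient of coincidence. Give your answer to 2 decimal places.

0.41

The two most frequent reciprocal classes, z + c and + co +, are the parental types, so the F1 was z + c / + co +.
The two rarest classes, + + c and z co +, are the double crossovers. Comparing them with the parentals, only the z allele has switched, so z is the middle locus and the order is co – z – c.
co–z: (364 + 13)/2000 = 0.1885; z–c: (155 + 13)/2000 = 0.0840.
Expected DCO frequency = 0.1885 × 0.0840 ≈ 0.01583; observed = 13/2000 ≈ 0.00650.
Coefficient of coincidence = 0.00650/0.01583 ≈ 0.41.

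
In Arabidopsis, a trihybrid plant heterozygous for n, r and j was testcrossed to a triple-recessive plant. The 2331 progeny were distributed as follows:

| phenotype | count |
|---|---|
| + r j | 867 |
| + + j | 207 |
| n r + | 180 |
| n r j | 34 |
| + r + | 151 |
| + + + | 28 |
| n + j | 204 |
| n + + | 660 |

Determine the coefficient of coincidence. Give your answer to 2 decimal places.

0.77

The two most frequent reciprocal classes, n + + and + r j, are the parental types, so the F1 was n + + / + r j.
The two rarest classes, + + + and n r j, are the double crossovers. Comparing them with the parentals, only the n allele has switched, so n is the middle locus and the order is r – n – j.
r–n: (387 + 62)/2331 = 0.1926; n–j: (355 + 62)/2331 = 0.1789.
Expected DCO frequency = 0.1926 × 0.1789 ≈ 0.03446; observed = 62/2331 ≈ 0.02660.
Coefficient of coincidence = 0.02660/0.03446 ≈ 0.77.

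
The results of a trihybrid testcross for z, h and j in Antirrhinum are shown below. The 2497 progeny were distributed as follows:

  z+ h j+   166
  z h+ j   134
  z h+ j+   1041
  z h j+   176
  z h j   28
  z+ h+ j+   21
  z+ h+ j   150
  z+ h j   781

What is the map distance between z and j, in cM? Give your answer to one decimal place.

14.0 cM

The two most frequent reciprocal classes, z+ h j and z h+ j+, are the parental types, so the F1 was z+ h j / z h+ j+.
The two rarest classes, z h j and z+ h+ j+, are the double crossovers. Comparing them with the parentals, only the z allele has switched, so z is the middle locus and the order is j – z – h.
Crossovers in the j–z interval produce the single-crossover classes z+ h j+ and z h+ j (166 + 134 = 300) plus the double crossovers (49).
RF(j–z) = (300 + 49) / 2497 = 349/2497 = 0.1398 → 14.0 cM.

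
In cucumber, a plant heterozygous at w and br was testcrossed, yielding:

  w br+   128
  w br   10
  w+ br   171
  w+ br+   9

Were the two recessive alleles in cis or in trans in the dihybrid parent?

The two most frequent classes are w+ br (171) and w br+ (128); these are the parental (non-recombinant) types.
So the F1 carried w+ br on one chromosome and w br+ on the other — the recessive alleles are on opposite chromosomes (trans / repulsion).

trans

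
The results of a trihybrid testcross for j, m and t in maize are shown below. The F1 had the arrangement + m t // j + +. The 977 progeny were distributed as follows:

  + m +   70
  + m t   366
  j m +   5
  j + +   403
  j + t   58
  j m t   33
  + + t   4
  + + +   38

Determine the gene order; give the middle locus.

m

The two rarest classes, + + t and j m +, are the double crossovers. Comparing them with the parentals, only the m allele has switched, so m is the middle locus and the order is t – m – j.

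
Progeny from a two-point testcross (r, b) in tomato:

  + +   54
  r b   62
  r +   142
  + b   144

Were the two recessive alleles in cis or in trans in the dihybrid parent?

The two most frequent classes are + b (144) and r + (142); these are the parental (non-recombinant) types.
So the F1 carried + b on one chromosome and r + on the other — the recessive alleles are on opposite chromosomes (trans / repulsion).

trans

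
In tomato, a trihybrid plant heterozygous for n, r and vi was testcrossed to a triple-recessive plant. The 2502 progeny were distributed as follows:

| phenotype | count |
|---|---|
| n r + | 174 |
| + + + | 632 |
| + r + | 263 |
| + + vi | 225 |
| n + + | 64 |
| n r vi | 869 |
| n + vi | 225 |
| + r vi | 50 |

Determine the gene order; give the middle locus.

n

The two most frequent reciprocal classes, n r vi and + + +, are the parental types, so the F1 was n r vi / + + +.
The two rarest classes, + r vi and n + +, are the double crossovers. Comparing them with the parentals, only the n allele has switched, so n is the middle locus and the order is r – n – vi.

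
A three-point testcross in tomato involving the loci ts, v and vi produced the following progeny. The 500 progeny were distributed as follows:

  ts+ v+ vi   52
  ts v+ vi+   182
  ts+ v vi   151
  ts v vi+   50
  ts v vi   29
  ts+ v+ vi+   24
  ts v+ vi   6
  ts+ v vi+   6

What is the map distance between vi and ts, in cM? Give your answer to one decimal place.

13.0 cM

The two most frequent reciprocal classes, ts v+ vi+ and ts+ v vi, are the parental types, so the F1 was ts v+ vi+ / ts+ v vi.
The two rarest classes, ts v+ vi and ts+ v vi+, are the double crossovers. Comparing them with the parentals, only the vi allele has switched, so vi is the middle locus and the order is v – vi – ts.
Crossovers in the vi–ts interval produce the single-crossover classes ts+ v+ vi+ and ts v vi (24 + 29 = 53) plus the double crossovers (12).
RF(vi–ts) = (53 + 12) / 500 = 65/500 = 0.1300 → 13.0 cM.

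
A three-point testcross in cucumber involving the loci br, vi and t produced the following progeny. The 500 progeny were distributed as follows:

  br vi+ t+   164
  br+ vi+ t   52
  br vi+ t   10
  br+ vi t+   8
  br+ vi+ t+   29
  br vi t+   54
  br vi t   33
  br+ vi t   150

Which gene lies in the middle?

t

The two most frequent reciprocal classes, br vi+ t+ and br+ vi t, are the parental types, so the F1 was br vi+ t+ / br+ vi t.
The two rarest classes, br vi+ t and br+ vi t+, are the double crossovers. Comparing them with the parentals, only the t allele has switched, so t is the middle locus and the order is br – t – vi.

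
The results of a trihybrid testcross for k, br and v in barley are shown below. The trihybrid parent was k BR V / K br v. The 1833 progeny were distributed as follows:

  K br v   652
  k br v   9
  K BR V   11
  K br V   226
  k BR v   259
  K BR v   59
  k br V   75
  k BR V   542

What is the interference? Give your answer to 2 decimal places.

0.53

The two rarest classes, K BR V and k br v, are the double crossovers. Comparing them with the parentals, only the k allele has switched, so k is the middle locus and the order is br – k – v.
br–k: (134 + 20)/1833 = 0.0840; k–v: (485 + 20)/1833 = 0.2755.
Expected DCO frequency = 0.0840 × 0.2755 ≈ 0.02314; observed = 20/1833 ≈ 0.01091.
Coefficient of coincidence = 0.01091/0.02314 ≈ 0.47; interference = 1 − 0.47 = 0.53.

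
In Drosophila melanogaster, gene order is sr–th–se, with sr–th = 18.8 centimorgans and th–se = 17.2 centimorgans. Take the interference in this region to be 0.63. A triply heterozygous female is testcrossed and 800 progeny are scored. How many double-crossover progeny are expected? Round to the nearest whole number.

Map distances give recombination frequencies of 0.188 and 0.172 for the two intervals.
With interference 0.63 (so coincidence = 0.37), expected double-crossover frequency = 0.188 × 0.172 × 0.37 = 0.01196.
Expected number = 0.01196 × 800 = 9.57 ≈ 10.

10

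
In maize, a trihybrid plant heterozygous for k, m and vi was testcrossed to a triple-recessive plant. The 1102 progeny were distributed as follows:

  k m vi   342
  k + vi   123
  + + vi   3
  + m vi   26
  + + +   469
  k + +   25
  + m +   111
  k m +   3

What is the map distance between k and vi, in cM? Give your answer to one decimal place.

The two most frequent reciprocal classes, + + + and k m vi, are the parental types, so the F1 was + + + / k m vi.
The two rarest classes, + + vi and k m +, are the double crossovers. Comparing them with the parentals, only the vi allele has switched, so vi is the middle locus and the order is k – vi – m.
Crossovers in the k–vi interval produce the single-crossover classes k + + and + m vi (25 + 26 = 51) plus the double crossovers (6).
RF(k–vi) = (51 + 6) / 1102 = 57/1102 = 0.0517 → 5.2 cM.

5.2 cM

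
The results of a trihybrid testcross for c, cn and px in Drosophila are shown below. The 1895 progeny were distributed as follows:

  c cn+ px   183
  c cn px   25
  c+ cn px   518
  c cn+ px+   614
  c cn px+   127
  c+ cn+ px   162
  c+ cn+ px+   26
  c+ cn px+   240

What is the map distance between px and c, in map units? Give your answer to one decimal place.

The two most frequent reciprocal classes, c cn+ px+ and c+ cn px, are the parental types, so the F1 was c cn+ px+ / c+ cn px.
The two rarest classes, c+ cn+ px+ and c cn px, are the double crossovers. Comparing them with the parentals, only the c allele has switched, so c is the middle locus and the order is cn – c – px.
Crossovers in the c–px interval produce the single-crossover classes c cn+ px and c+ cn px+ (183 + 240 = 423) plus the double crossovers (51).
RF(c–px) = (423 + 51) / 1895 = 474/1895 = 0.2501 → 25.0 map units.

25.0 map units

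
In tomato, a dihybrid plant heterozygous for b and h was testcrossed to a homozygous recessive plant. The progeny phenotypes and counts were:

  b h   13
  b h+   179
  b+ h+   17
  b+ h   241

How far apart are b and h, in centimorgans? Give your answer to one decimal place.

The two most frequent classes, b+ h (241) and b h+ (179), are the parental types, so the F1 was b+ h / b h+.
The recombinant classes are b+ h+ and b h: 17 + 13 = 30.
Recombination frequency = 30/450 = 0.0667 ≈ 6.7%, i.e. 6.7 centimorgans.

6.7 centimorgans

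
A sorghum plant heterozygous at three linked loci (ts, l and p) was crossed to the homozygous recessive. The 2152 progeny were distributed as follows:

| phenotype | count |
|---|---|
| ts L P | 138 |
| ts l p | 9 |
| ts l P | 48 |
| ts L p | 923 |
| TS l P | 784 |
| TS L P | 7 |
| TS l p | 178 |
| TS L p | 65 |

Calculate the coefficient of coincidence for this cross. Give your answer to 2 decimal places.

The two most frequent reciprocal classes, ts L p and TS l P, are the parental types, so the F1 was ts L p / TS l P.
The two rarest classes, ts l p and TS L P, are the double crossovers. Comparing them with the parentals, only the l allele has switched, so l is the middle locus and the order is ts – l – p.
ts–l: (113 + 16)/2152 = 0.0599; l–p: (316 + 16)/2152 = 0.1543.
Expected DCO frequency = 0.0599 × 0.1543 ≈ 0.00924; observed = 16/2152 ≈ 0.00743.
Coefficient of coincidence = 0.00743/0.00924 ≈ 0.80.

0.80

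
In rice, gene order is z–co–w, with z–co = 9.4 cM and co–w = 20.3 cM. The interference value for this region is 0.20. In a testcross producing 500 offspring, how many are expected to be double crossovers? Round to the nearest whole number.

8

Map distances give recombination frequencies of 0.094 and 0.203 for the two intervals.
With interference 0.20 (so coincidence = 0.80), expected double-crossover frequency = 0.094 × 0.203 × 0.80 = 0.01527.
Expected number = 0.01527 × 500 = 7.63 ≈ 8.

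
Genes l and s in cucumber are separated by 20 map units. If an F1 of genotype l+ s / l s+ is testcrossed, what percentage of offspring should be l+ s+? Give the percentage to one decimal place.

A map distance of 20 map units corresponds to a recombination frequency of 0.200.
The F1 is l+ s / l s+, so l+ s+ is a recombinant gamete class with expected frequency r/2 = 0.200/2 = 0.1000.
That is 0.1000 = 10.0% of the progeny.

10.0%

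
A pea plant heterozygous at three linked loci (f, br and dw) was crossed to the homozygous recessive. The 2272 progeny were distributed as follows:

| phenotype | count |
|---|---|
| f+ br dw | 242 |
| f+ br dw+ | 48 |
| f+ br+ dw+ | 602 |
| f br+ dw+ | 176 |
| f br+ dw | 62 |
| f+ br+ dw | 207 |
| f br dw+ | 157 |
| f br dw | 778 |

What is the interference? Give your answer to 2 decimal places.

0.00

The two most frequent reciprocal classes, f+ br+ dw+ and f br dw, are the parental types, so the F1 was f+ br+ dw+ / f br dw.
The two rarest classes, f+ br dw+ and f br+ dw, are the double crossovers. Comparing them with the parentals, only the br allele has switched, so br is the middle locus and the order is f – br – dw.
f–br: (418 + 110)/2272 = 0.2324; br–dw: (364 + 110)/2272 = 0.2086.
Expected DCO frequency = 0.2324 × 0.2086 ≈ 0.04848; observed = 110/2272 ≈ 0.04842.
Coefficient of coincidence = 0.04842/0.04848 ≈ 1.00; interference = 1 − 1.00 = 0.00.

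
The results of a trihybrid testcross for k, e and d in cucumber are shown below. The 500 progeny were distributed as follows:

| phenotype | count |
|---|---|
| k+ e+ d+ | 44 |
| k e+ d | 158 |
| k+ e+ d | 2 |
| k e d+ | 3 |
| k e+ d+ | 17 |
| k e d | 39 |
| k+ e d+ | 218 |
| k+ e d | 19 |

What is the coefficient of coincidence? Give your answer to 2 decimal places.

The two most frequent reciprocal classes, k+ e d+ and k e+ d, are the parental types, so the F1 was k+ e d+ / k e+ d.
The two rarest classes, k e d+ and k+ e+ d, are the double crossovers. Comparing them with the parentals, only the k allele has switched, so k is the middle locus and the order is d – k – e.
d–k: (36 + 5)/500 = 0.0820; k–e: (83 + 5)/500 = 0.1760.
Expected DCO frequency = 0.0820 × 0.1760 ≈ 0.01443; observed = 5/500 ≈ 0.01000.
Coefficient of coincidence = 0.01000/0.01443 ≈ 0.69.

0.69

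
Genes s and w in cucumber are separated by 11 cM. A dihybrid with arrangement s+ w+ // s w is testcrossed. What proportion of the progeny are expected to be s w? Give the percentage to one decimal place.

A map distance of 11 cM corresponds to a recombination frequency of 0.110.
The F1 is s+ w+ / s w, so s w is a parental gamete class with expected frequency (1 − r)/2 = 0.890/2 = 0.4450.
That is 0.4450 = 44.5% of the progeny.

44.5%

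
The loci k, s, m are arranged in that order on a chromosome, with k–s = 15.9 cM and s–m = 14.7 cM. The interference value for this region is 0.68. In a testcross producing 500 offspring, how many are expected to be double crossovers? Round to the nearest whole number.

Map distances give recombination frequencies of 0.159 and 0.147 for the two intervals.
With interference 0.68 (so coincidence = 0.32), expected double-crossover frequency = 0.159 × 0.147 × 0.32 = 0.00748.
Expected number = 0.00748 × 500 = 3.74 ≈ 4.

4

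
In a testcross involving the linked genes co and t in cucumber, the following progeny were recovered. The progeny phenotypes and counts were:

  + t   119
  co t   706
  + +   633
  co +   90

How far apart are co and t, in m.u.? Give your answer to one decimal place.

13.5 m.u.

The two most frequent classes, + + (633) and co t (706), are the parental types, so the F1 was + + / co t.
The recombinant classes are + t and co +: 119 + 90 = 209.
Recombination frequency = 209/1548 = 0.1350 ≈ 13.5%, i.e. 13.5 m.u.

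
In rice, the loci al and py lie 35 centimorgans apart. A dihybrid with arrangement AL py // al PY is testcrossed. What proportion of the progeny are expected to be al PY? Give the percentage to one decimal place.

A map distance of 35 centimorgans corresponds to a recombination frequency of 0.350.
The F1 is AL py / al PY, so al PY is a parental gamete class with expected frequency (1 − r)/2 = 0.650/2 = 0.3250.
That is 0.3250 = 32.5% of the progeny.

32.5%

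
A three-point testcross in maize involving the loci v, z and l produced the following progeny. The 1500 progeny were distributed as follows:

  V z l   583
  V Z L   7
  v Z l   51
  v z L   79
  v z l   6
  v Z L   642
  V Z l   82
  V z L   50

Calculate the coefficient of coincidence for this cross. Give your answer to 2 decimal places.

0.98

The two most frequent reciprocal classes, v Z L and V z l, are the parental types, so the F1 was v Z L / V z l.
The two rarest classes, V Z L and v z l, are the double crossovers. Comparing them with the parentals, only the v allele has switched, so v is the middle locus and the order is l – v – z.
l–v: (101 + 13)/1500 = 0.0760; v–z: (161 + 13)/1500 = 0.1160.
Expected DCO frequency = 0.0760 × 0.1160 ≈ 0.00882; observed = 13/1500 ≈ 0.00867.
Coefficient of coincidence = 0.00867/0.00882 ≈ 0.98.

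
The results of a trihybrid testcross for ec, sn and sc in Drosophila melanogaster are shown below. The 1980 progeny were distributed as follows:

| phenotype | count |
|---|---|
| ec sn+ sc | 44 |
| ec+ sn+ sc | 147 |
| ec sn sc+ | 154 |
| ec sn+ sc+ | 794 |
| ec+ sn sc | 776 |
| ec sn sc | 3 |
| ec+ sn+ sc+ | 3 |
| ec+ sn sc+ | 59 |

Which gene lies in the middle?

ec

The two most frequent reciprocal classes, ec sn+ sc+ and ec+ sn sc, are the parental types, so the F1 was ec sn+ sc+ / ec+ sn sc.
The two rarest classes, ec+ sn+ sc+ and ec sn sc, are the double crossovers. Comparing them with the parentals, only the ec allele has switched, so ec is the middle locus and the order is sc – ec – sn.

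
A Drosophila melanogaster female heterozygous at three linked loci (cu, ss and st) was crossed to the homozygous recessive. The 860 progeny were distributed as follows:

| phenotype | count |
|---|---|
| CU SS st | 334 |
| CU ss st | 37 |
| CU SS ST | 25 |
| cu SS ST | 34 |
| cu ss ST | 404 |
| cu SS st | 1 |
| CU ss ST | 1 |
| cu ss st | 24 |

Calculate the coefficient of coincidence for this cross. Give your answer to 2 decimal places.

The two most frequent reciprocal classes, CU SS st and cu ss ST, are the parental types, so the F1 was CU SS st / cu ss ST.
The two rarest classes, cu SS st and CU ss ST, are the double crossovers. Comparing them with the parentals, only the cu allele has switched, so cu is the middle locus and the order is st – cu – ss.
st–cu: (49 + 2)/860 = 0.0593; cu–ss: (71 + 2)/860 = 0.0849.
Expected DCO frequency = 0.0593 × 0.0849 ≈ 0.00503; observed = 2/860 ≈ 0.00233.
Coefficient of coincidence = 0.00233/0.00503 ≈ 0.46.

0.46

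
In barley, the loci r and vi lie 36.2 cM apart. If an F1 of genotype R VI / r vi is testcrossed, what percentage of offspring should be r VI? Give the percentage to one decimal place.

A map distance of 36.2 cM corresponds to a recombination frequency of 0.362.
The F1 is R VI / r vi, so r VI is a recombinant gamete class with expected frequency r/2 = 0.362/2 = 0.1810.
That is 0.1810 = 18.1% of the progeny.

18.1%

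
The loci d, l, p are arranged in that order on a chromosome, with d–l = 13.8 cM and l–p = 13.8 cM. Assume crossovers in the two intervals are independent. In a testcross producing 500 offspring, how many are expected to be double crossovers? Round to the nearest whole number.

10

Map distances give recombination frequencies of 0.138 and 0.138 for the two intervals.
With no interference, expected double-crossover frequency = 0.138 × 0.138 = 0.01904.
Expected number = 0.01904 × 500 = 9.52 ≈ 10.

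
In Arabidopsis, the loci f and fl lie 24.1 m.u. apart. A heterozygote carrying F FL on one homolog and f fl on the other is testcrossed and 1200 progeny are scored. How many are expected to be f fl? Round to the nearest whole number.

A map distance of 24.1 m.u. corresponds to a recombination frequency of 0.241.
The F1 is F FL / f fl, so f fl is a parental gamete class with expected frequency (1 − r)/2 = 0.759/2 = 0.3795.
Expected number = 0.3795 × 1200 = 455.40 ≈ 455.

455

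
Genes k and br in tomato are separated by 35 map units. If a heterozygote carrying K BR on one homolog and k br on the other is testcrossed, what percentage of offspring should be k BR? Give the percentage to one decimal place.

17.5%

A map distance of 35 map units corresponds to a recombination frequency of 0.350.
The F1 is K BR / k br, so k BR is a recombinant gamete class with expected frequency r/2 = 0.350/2 = 0.1750.
That is 0.1750 = 17.5% of the progeny.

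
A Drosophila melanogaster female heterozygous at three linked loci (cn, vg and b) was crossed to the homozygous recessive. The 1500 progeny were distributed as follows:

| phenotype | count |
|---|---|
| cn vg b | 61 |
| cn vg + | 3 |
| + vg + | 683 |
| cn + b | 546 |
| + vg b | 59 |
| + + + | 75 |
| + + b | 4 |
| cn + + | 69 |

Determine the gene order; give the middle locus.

cn

The two most frequent reciprocal classes, cn + b and + vg +, are the parental types, so the F1 was cn + b / + vg +.
The two rarest classes, + + b and cn vg +, are the double crossovers. Comparing them with the parentals, only the cn allele has switched, so cn is the middle locus and the order is vg – cn – b.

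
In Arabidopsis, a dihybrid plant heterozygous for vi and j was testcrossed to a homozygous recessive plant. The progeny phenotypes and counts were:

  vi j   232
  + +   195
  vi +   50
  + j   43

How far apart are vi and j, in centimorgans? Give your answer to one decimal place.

17.9 centimorgans

The two most frequent classes, + + (195) and vi j (232), are the parental types, so the F1 was + + / vi j.
The recombinant classes are + j and vi +: 43 + 50 = 93.
Recombination frequency = 93/520 = 0.1788 ≈ 17.9%, i.e. 17.9 centimorgans.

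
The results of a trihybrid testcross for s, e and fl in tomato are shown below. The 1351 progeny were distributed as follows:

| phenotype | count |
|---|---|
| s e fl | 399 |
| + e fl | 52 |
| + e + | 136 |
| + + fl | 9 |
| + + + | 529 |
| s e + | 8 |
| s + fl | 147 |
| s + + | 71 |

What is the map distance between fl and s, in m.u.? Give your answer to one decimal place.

The two most frequent reciprocal classes, s e fl and + + +, are the parental types, so the F1 was s e fl / + + +.
The two rarest classes, s e + and + + fl, are the double crossovers. Comparing them with the parentals, only the fl allele has switched, so fl is the middle locus and the order is s – fl – e.
Crossovers in the s–fl interval produce the single-crossover classes + e fl and s + + (52 + 71 = 123) plus the double crossovers (17).
RF(s–fl) = (123 + 17) / 1351 = 140/1351 = 0.1036 → 10.4 m.u.

10.4 m.u.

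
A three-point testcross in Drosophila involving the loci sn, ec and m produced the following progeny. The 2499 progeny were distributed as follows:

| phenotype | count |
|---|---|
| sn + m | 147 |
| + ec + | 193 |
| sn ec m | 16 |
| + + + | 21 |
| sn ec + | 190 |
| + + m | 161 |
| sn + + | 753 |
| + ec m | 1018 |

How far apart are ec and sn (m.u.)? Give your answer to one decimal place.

The two most frequent reciprocal classes, sn + + and + ec m, are the parental types, so the F1 was sn + + / + ec m.
The two rarest classes, + + + and sn ec m, are the double crossovers. Comparing them with the parentals, only the sn allele has switched, so sn is the middle locus and the order is ec – sn – m.
Crossovers in the ec–sn interval produce the single-crossover classes sn ec + and + + m (190 + 161 = 351) plus the double crossovers (37).
RF(ec–sn) = (351 + 37) / 2499 = 388/2499 = 0.1553 → 15.5 m.u.

15.5 m.u.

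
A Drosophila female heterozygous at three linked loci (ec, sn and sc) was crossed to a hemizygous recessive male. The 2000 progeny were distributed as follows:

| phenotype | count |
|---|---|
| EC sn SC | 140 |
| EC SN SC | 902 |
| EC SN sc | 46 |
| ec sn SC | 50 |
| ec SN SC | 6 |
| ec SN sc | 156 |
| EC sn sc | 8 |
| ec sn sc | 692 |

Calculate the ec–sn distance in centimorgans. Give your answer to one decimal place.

The two most frequent reciprocal classes, EC SN SC and ec sn sc, are the parental types, so the F1 was EC SN SC / ec sn sc.
The two rarest classes, ec SN SC and EC sn sc, are the double crossovers. Comparing them with the parentals, only the ec allele has switched, so ec is the middle locus and the order is sc – ec – sn.
Crossovers in the ec–sn interval produce the single-crossover classes EC sn SC and ec SN sc (140 + 156 = 296) plus the double crossovers (14).
RF(ec–sn) = (296 + 14) / 2000 = 310/2000 = 0.1550 → 15.5 centimorgans.

15.5 centimorgans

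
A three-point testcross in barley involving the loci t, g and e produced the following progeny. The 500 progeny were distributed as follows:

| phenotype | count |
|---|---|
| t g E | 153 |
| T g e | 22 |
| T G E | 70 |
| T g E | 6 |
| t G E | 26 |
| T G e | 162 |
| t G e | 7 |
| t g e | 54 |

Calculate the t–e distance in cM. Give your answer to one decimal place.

27.4 cM

The two most frequent reciprocal classes, T G e and t g E, are the parental types, so the F1 was T G e / t g E.
The two rarest classes, t G e and T g E, are the double crossovers. Comparing them with the parentals, only the t allele has switched, so t is the middle locus and the order is g – t – e.
Crossovers in the t–e interval produce the single-crossover classes T G E and t g e (70 + 54 = 124) plus the double crossovers (13).
RF(t–e) = (124 + 13) / 500 = 137/500 = 0.2740 → 27.4 cM.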